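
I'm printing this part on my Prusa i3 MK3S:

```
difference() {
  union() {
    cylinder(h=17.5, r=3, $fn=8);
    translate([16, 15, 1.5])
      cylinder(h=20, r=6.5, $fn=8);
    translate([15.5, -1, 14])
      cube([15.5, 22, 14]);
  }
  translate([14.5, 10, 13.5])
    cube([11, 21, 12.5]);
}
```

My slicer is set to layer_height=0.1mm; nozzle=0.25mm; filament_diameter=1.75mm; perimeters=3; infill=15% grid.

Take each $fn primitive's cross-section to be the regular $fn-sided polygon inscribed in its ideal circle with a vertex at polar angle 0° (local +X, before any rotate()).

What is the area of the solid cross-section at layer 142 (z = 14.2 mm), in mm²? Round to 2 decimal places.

At z = 14.2 mm: the r=3 cylinder contributes a regular 8-gon of circumradius 3 (area = (8/2)·3.000²·sin(360°/8) = 25.46 mm²); the cylinder at (16, 15): section is a regular 8-gon, circumradius r=6.5 (area = (8/2)·6.500²·sin(360°/8) = 119.50 mm²); the cube at (15.5, -1) is present — its section is the full 15.5×22 rectangle (area 341.00 mm²); Merging all regions: the regions partially overlap — summed areas 485.96 mm² minus the doubly-counted overlap 65.65 mm² gives 420.31 mm² — area = 420.31 mm²; the cube at (14.5, 10) is present — its section is the full 11×21 rectangle (area 231.00 mm²); Taking the first minus the rest: starting from that combined region (420.31 mm²), the 11×21 cube at (14.5, 10) partially overlaps it — only the 121.59 mm² overlap (of its 231.00 mm²) is removed, clipping the outline — area = 298.72 mm². Overall, the cross-section has 2 separate islands. Net area = 298.72 mm².

298.72 mm²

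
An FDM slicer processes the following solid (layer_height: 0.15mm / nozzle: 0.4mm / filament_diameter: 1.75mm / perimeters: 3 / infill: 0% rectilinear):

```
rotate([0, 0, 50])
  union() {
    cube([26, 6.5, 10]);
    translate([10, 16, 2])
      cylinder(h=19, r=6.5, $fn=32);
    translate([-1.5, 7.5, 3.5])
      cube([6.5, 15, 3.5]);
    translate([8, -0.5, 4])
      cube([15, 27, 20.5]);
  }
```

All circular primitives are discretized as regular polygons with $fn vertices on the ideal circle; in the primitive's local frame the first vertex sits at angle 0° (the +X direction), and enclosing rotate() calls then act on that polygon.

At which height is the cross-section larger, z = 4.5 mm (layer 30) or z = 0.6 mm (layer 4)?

layer 30 (z = 4.5 mm)

Layer 30 (z = 4.5): the 26×6.5 cube contributes its full rectangle (area 169.00 mm²); the r=6.5 cylinder at (10, 16) contributes a regular 32-gon of circumradius 6.5 (area = (32/2)·6.500²·sin(360°/32) = 131.88 mm²); the 6.5×15 cube at (-1.5, 7.5) contributes its full rectangle (area 97.50 mm²); the 15×27 cube at (8, -0.5) contributes its full rectangle (area 405.00 mm²); Merging all regions: the regions partially overlap — summed areas 803.38 mm² minus the doubly-counted overlap 197.27 mm² gives 606.11 mm² — area = 606.11 mm²; (whole slice rotated 50° about Z — lengths, areas and connectivity unchanged). So its area = 606.11 mm². Layer 4 (z = 0.6): the 26×6.5 cube contributes its full rectangle (area 169.00 mm²); the cylinder at (10, 16) does not reach this height (z outside [2, 21]); the cube at (-1.5, 7.5) is not intersected at this z (z outside [3.5, 7]); the cube at (8, -0.5) is absent (z outside [4, 24.5]); Merging all regions: only the 26×6.5 cube is present, so the union is just that shape — area = 169.00 mm²; (rotated 50° about Z; rotation is an isometry so areas/perimeters/island counts are preserved). So its area = 169.00 mm². Layer 30 is larger (606.11 vs 169.00 mm²).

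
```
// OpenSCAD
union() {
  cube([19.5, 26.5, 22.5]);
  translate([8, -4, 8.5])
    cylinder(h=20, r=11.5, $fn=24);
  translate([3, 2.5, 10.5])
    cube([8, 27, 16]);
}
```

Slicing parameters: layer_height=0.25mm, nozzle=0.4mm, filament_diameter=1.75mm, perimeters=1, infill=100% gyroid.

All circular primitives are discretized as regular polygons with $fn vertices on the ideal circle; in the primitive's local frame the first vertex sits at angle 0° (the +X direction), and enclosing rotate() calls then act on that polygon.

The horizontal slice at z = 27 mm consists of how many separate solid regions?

At z = 27 mm: the cube is absent (z outside [0, 22.5]); the r=11.5 cylinder at (8, -4) gives a regular 24-gon of circumradius 11.5 (constant along its height); the cube at (3, 2.5) is absent (z outside [10.5, 26.5]); Taking the union: only the r=11.5 cylinder at (8, -4) is present, so the union is just that shape — 1 connected region. The result has 1 disconnected region.

1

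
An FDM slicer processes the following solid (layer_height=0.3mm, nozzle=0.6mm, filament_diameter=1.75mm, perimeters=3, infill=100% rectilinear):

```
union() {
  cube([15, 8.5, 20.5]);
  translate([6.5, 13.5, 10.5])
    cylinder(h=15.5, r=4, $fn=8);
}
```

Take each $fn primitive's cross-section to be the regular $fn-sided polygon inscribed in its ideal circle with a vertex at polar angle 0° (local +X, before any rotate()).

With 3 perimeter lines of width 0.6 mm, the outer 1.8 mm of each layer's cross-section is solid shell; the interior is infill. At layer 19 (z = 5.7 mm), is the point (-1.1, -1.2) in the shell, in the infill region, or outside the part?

outside

At z = 5.7 mm: the cube is present — its section is the full 15×8.5 rectangle; the cylinder at (6.5, 13.5) is absent (z outside [10.5, 26]); Merging all regions: only the 15×8.5 cube is present, so the union is just that shape — 1 connected region. Overall, the cross-section is a single solid region. The nearest boundary edge runs (0.00, 0.00)→(15.00, 0.00); distance from the point to it = 1.63 mm. The point is not inside any of the regions above, so it lies outside the cross-section (1.63 mm from the nearest boundary).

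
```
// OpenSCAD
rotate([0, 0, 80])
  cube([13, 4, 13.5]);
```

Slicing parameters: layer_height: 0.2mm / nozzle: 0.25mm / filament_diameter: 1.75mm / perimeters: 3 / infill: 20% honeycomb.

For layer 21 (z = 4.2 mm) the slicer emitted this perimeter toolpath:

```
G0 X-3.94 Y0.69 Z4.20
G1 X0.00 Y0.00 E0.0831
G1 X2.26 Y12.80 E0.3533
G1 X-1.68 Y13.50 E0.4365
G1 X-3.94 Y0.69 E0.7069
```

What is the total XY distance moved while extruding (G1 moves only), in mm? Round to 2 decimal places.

34.01 mm

Sum the Euclidean lengths of each G1 segment: total = 34.01 mm.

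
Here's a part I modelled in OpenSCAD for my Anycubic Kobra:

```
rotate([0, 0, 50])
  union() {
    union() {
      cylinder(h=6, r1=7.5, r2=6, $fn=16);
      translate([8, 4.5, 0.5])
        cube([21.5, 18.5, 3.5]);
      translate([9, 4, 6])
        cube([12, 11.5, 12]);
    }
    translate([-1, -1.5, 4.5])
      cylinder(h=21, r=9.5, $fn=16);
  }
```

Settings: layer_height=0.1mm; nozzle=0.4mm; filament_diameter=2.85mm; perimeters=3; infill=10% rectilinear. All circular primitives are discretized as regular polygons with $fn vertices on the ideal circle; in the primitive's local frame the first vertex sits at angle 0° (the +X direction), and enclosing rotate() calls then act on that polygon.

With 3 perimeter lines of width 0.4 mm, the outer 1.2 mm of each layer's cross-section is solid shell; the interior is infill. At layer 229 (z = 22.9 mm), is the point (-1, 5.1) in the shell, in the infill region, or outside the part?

At z = 22.9 mm: the cone is not intersected at this z (z outside [0, 6]); the cube at (8, 4.5) is not intersected at this z (z outside [0.5, 4]); the cube at (9, 4) is absent (z outside [6, 18]); Combining (union): nothing is present at this height; the cylinder at (-1, -1.5): section is a regular 16-gon, circumradius r=9.5; Merging all regions: only the r=9.5 cylinder at (-1, -1.5) is present, so the union is just that shape — 1 connected region; (rotated 50° about Z; rotation is an isometry so areas/perimeters/island counts are preserved). Overall, the cross-section is a single solid region. Undo the 50° rotation: the query point maps to (3.264, 4.044) in the un-rotated model frame. The nearest boundary edge runs (5.72, 5.22)→(2.64, 7.28); distance from the point to it = 2.34 mm. The point is inside the cross-section and 2.34 mm from the nearest boundary — more than the 1.2 mm shell width (3 × 0.4), so it's in the infill interior.

infill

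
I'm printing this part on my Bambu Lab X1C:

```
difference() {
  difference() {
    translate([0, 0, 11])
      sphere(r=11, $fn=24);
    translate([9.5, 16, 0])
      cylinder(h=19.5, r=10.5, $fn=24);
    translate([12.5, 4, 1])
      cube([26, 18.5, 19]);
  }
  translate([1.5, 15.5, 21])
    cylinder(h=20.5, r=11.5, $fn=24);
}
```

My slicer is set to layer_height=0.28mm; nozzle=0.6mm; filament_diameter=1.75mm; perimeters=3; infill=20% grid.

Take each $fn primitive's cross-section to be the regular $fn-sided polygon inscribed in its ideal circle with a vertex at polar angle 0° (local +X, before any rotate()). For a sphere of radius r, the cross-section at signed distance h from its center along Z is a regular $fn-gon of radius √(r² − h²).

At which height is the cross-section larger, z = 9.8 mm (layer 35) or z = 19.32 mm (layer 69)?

Layer 35 (z = 9.8): the sphere: section is a regular 24-gon, circumradius = √(r²−h²) = √(11²−1.2²) = 10.934 (area = (24/2)·10.934²·sin(360°/24) = 371.33 mm²); the cylinder at (9.5, 16): section is a regular 24-gon, circumradius r=10.5 (area = (24/2)·10.500²·sin(360°/24) = 342.42 mm²); the cube at (12.5, 4) is present — its section is the full 26×18.5 rectangle (area 481.00 mm²); Taking the first minus the rest: starting from the r=11 sphere (371.33 mm²), the r=10.5 cylinder at (9.5, 16) partially overlaps it — only the 18.96 mm² overlap (of its 342.42 mm²) is removed, clipping the outline; the 26×18.5 cube at (12.5, 4) misses the remaining region (no effect) — area = 352.38 mm²; the cylinder at (1.5, 15.5) does not reach this height (z outside [21, 41.5]); Taking the first minus the rest: none of the subtracted shapes is present at this height, so the result so far is unchanged — area = 352.38 mm². So its area = 352.38 mm². Layer 69 (z = 19.32): the sphere: section is a regular 24-gon, circumradius = √(r²−h²) = √(11²−8.32²) = 7.196 (area = (24/2)·7.196²·sin(360°/24) = 160.81 mm²); the r=10.5 cylinder at (9.5, 16) gives a regular 24-gon of circumradius 10.5 (constant along its height) (area = (24/2)·10.500²·sin(360°/24) = 342.42 mm²); the cube at (12.5, 4) (footprint 26×18.5) is included at this height (area 481.00 mm²); After the difference (first − rest): starting from the r=11 sphere (160.81 mm²), the r=10.5 cylinder at (9.5, 16) misses the remaining region (no effect); the 26×18.5 cube at (12.5, 4) misses the remaining region (no effect) — area = 160.81 mm²; the cylinder at (1.5, 15.5) is not intersected at this z (z outside [21, 41.5]); Taking the first minus the rest: none of the subtracted shapes is present at this height, so that combined region is unchanged — area = 160.81 mm². So its area = 160.81 mm². Layer 35 is larger (352.38 vs 160.81 mm²).

layer 35 (z = 9.8 mm)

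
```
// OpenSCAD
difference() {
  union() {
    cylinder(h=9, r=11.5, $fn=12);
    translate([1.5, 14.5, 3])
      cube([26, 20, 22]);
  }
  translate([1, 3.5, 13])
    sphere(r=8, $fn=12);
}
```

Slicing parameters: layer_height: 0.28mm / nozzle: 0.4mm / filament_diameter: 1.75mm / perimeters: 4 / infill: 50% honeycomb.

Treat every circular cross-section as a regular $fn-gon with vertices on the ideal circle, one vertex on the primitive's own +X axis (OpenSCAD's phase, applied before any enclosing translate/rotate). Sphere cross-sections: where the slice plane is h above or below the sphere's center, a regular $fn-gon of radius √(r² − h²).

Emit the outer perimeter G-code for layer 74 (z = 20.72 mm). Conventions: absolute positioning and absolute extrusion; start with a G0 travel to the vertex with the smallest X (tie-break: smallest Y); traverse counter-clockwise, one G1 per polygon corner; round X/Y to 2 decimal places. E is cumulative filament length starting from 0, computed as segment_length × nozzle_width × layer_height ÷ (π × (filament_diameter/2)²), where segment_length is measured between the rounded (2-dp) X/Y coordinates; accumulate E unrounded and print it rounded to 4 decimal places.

At z = 20.72 mm: the cylinder does not reach this height (z outside [0, 9]); the cube at (1.5, 14.5) (footprint 26×20) is included at this height; Taking the union: only the 26×20 cube at (1.5, 14.5) is present, so the union is just that shape — 1 connected region; the r=8 sphere at (1, 3.5) contributes a regular 12-gon of circumradius √(8²−7.72²) = 2.098; Taking the first minus the rest: starting from the result so far, the r=8 sphere at (1, 3.5) misses the remaining region (no effect) — 1 connected region. The outline is a single polygon with 4 vertices. Extrusion per mm of travel: 0.4 × 0.28 / (π × 0.875²) = 0.046564. Accumulating E over each segment gives final E = 4.2839.

G0 X1.50 Y14.50 Z20.72
G1 X27.50 Y14.50 E1.2107
G1 X27.50 Y34.50 E2.1420
G1 X1.50 Y34.50 E3.3526
G1 X1.50 Y14.50 E4.2839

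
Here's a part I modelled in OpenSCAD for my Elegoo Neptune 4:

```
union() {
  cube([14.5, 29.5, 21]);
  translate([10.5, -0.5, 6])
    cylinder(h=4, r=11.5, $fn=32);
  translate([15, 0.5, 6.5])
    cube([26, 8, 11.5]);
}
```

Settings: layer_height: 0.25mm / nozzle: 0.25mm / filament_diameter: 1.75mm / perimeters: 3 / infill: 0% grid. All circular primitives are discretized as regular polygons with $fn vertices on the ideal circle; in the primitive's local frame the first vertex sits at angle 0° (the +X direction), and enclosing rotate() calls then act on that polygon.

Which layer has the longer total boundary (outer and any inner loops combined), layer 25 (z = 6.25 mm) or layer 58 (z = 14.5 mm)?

Layer 25 (z = 6.25): the 14.5×29.5 cube contributes its full rectangle (perimeter 88.00 mm); the r=11.5 cylinder at (10.5, -0.5) gives a regular 32-gon of circumradius 11.5 (constant along its height) (perimeter = 2·32·11.500·sin(180°/32) = 72.14 mm); the cube at (15, 0.5) is absent (z outside [6.5, 18]); Taking the union: the regions partially overlap (shared area 137.86 mm²), so the edge portions inside another operand are dropped and the merged outline is re-measured after clipping — boundary = 113.91 mm. So its perimeter = 113.91 mm. Layer 58 (z = 14.5): the cube is present — its section is the full 14.5×29.5 rectangle (perimeter 88.00 mm); the cylinder at (10.5, -0.5) is absent (z outside [6, 10]); the 26×8 cube at (15, 0.5) contributes its full rectangle (perimeter 68.00 mm); Taking the union: the 2 present regions are separate (no shared area or edge), so areas and boundary lengths simply add and each stays a separate island — boundary = 156.00 mm. So its perimeter = 156.00 mm. Layer 58 is larger (156.00 vs 113.91 mm).

layer 58 (z = 14.5 mm)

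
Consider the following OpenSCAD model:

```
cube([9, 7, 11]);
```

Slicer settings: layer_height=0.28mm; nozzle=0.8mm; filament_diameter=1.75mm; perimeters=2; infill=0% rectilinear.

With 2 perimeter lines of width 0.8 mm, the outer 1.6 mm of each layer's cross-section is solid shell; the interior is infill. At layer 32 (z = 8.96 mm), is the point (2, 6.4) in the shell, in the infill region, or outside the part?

At z = 8.96 mm: the cube is present — its section is the full 9×7 rectangle. Overall, the cross-section is a single solid region. The nearest boundary edge runs (9.00, 7.00)→(0.00, 7.00); distance from the point to it = 0.60 mm. The point is inside the cross-section, 0.60 mm from the nearest boundary — within the 1.6 mm shell band (2 × 0.8).

shell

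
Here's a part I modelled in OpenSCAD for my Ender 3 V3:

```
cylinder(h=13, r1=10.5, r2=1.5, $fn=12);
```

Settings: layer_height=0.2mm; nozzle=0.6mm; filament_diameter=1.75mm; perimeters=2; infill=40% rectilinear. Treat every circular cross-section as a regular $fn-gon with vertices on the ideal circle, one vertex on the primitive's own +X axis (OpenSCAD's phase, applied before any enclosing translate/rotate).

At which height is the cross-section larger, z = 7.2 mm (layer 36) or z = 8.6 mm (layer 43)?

Layer 36 (z = 7.2): the cone (r1=10.5→r2=1.5) has section circumradius 5.515 here — a regular 12-gon (area = (12/2)·5.515²·sin(360°/12) = 91.26 mm²). So its area = 91.26 mm². Layer 43 (z = 8.6): the cone: at t=0.662 of its height the radius interpolates to r₁+(r₂−r₁)t = 4.546, giving a regular 12-gon of that circumradius (area = (12/2)·4.546²·sin(360°/12) = 62.00 mm²). So its area = 62.00 mm². Layer 36 is larger (91.26 vs 62.00 mm²).

layer 36 (z = 7.2 mm)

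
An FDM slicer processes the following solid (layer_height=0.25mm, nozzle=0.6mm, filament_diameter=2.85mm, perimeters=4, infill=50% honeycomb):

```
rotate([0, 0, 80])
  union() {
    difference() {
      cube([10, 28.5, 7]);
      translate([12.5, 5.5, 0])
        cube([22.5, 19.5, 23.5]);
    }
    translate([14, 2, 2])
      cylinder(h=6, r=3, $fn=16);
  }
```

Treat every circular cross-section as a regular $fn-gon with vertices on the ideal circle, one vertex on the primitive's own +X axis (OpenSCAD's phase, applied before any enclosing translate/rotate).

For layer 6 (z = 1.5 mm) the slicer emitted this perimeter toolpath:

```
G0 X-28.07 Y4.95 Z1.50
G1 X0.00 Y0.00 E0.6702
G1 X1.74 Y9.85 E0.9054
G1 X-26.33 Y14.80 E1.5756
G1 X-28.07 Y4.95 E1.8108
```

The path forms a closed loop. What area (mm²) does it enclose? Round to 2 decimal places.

285.10 mm²

Apply the shoelace formula to the sequence of (X, Y) vertices; enclosed area = 285.10 mm².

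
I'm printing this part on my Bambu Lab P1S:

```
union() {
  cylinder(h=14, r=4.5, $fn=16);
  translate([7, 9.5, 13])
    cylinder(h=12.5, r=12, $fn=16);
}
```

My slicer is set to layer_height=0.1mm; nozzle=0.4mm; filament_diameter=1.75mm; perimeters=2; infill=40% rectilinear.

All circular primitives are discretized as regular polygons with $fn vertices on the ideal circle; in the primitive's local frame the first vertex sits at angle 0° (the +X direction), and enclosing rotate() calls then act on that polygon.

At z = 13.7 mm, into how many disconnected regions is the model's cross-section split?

At z = 13.7 mm: the r=4.5 cylinder contributes a regular 16-gon of circumradius 4.5; the cylinder at (7, 9.5): section is a regular 16-gon, circumradius r=12; Taking the union: the regions partially overlap (shared area 28.94 mm²), so overlapping operands fuse into one piece — 1 connected region. The result has 1 disconnected region.

1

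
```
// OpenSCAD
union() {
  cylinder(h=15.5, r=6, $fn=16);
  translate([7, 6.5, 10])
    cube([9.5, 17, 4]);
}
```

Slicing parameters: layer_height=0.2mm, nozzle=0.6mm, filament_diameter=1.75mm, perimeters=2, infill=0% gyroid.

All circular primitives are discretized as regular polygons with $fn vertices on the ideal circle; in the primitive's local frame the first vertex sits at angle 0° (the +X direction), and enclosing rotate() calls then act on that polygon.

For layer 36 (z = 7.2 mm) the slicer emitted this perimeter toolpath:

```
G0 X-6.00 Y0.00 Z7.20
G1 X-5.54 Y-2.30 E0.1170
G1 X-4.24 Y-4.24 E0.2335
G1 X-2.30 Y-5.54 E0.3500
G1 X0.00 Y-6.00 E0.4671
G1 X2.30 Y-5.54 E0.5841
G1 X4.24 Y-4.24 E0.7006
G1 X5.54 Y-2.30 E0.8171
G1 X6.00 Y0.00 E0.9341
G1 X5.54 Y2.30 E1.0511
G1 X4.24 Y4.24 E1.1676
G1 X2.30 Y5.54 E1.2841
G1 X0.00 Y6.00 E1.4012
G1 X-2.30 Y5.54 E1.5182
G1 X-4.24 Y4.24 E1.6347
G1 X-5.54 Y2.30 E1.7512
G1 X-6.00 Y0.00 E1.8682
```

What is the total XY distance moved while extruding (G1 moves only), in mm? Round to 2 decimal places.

Sum the Euclidean lengths of each G1 segment: total = 37.45 mm.

37.45 mm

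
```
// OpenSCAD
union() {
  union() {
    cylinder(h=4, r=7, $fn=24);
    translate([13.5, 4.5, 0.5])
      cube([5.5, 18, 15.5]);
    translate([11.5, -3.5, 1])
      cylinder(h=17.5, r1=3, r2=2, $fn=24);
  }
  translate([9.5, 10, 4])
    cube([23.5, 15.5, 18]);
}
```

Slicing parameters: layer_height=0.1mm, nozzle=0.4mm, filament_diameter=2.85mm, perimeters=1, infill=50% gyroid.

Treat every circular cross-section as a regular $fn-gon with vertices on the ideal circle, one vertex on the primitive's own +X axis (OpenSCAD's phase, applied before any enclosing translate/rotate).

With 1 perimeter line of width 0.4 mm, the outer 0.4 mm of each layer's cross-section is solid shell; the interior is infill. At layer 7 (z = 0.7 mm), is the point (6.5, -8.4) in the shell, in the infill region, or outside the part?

outside

At z = 0.7 mm: the r=7 cylinder contributes a regular 24-gon of circumradius 7; the cube at (13.5, 4.5) (footprint 5.5×18) is included at this height; the cone at (11.5, -3.5) does not reach this height (z outside [1, 18.5]); Taking the union: the 2 present regions are separate (no shared area or edge), so areas and boundary lengths simply add and each stays a separate island — 2 connected regions; the cube at (9.5, 10) does not reach this height (z outside [4, 22]); Combining (union): only the result so far is present, so the union is just that shape — 2 connected regions. Overall, the cross-section has 2 separate islands. The nearest boundary edge runs (4.95, -4.95)→(3.50, -6.06); distance from the point to it = 3.68 mm. The point is not inside any of the regions above, so it lies outside the cross-section (3.68 mm from the nearest boundary).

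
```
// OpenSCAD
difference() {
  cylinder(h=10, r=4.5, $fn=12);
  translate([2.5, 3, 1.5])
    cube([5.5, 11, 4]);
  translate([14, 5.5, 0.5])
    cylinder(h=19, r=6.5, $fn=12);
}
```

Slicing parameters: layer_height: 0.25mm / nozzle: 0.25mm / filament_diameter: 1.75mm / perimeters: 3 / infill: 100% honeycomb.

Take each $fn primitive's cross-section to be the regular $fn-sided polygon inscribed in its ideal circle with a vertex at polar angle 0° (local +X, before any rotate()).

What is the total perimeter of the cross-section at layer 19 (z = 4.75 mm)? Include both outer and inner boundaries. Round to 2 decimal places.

At z = 4.75 mm: the cylinder: section is a regular 12-gon, circumradius r=4.5 (perimeter = 2·12·4.500·sin(180°/12) = 27.95 mm); the cube at (2.5, 3) is present — its section is the full 5.5×11 rectangle (perimeter 33.00 mm); the r=6.5 cylinder at (14, 5.5) contributes a regular 12-gon of circumradius 6.5 (perimeter = 2·12·6.500·sin(180°/12) = 40.38 mm); Subtracting the remaining from the first: starting from the r=4.5 cylinder, the 5.5×11 cube at (2.5, 3) partially overlaps it — only the 0.21 mm² overlap (of its 60.50 mm²) is removed, clipping the outline; the r=6.5 cylinder at (14, 5.5) misses the remaining region (no effect) — boundary = 28.33 mm. Overall, the cross-section is a single solid region. Total boundary length (outer) = 28.33 mm.

28.33 mm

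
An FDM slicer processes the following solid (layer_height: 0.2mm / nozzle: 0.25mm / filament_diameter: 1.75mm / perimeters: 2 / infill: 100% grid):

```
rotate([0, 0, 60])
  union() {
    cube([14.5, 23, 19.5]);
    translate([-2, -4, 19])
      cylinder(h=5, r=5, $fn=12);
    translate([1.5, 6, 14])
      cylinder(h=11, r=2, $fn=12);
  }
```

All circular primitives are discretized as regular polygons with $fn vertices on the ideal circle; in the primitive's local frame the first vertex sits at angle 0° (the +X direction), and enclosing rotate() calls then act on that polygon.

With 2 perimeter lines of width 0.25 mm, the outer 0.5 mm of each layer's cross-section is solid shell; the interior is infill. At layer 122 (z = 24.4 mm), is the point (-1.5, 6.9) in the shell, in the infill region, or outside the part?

At z = 24.4 mm: the cube does not reach this height (z outside [0, 19.5]); the cylinder at (-2, -4) does not reach this height (z outside [19, 24]); the cylinder at (1.5, 6): section is a regular 12-gon, circumradius r=2; Combining (union): only the r=2 cylinder at (1.5, 6) is present, so the union is just that shape — 1 connected region; (rotated 60° about Z; rotation is an isometry so areas/perimeters/island counts are preserved). Overall, the cross-section is a single solid region. Undo the 60° rotation: the query point maps to (5.226, 4.749) in the un-rotated model frame. The nearest boundary edge runs (3.23, 5.00)→(3.50, 6.00); distance from the point to it = 1.99 mm. The point is not inside any of the regions above, so it lies outside the cross-section (1.99 mm from the nearest boundary).

outside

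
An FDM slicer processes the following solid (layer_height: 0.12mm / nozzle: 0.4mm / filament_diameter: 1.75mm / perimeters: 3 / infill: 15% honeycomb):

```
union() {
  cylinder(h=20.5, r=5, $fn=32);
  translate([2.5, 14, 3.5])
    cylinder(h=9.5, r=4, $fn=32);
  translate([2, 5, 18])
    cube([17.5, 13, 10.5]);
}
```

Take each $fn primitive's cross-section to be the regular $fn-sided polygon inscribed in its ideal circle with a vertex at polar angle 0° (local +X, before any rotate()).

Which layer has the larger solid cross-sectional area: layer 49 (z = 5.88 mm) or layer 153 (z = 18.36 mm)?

Layer 49 (z = 5.88): the r=5 cylinder contributes a regular 32-gon of circumradius 5 (area = (32/2)·5.000²·sin(360°/32) = 78.04 mm²); the r=4 cylinder at (2.5, 14) gives a regular 32-gon of circumradius 4 (constant along its height) (area = (32/2)·4.000²·sin(360°/32) = 49.94 mm²); the cube at (2, 5) is absent (z outside [18, 28.5]); Combining (union): the 2 present regions are separate (no shared area or edge), so areas and boundary lengths simply add and each stays a separate island — area = 127.98 mm². So its area = 127.98 mm². Layer 153 (z = 18.36): the r=5 cylinder gives a regular 32-gon of circumradius 5 (constant along its height) (area = (32/2)·5.000²·sin(360°/32) = 78.04 mm²); the cylinder at (2.5, 14) is absent (z outside [3.5, 13]); the cube at (2, 5) (footprint 17.5×13) is included at this height (area 227.50 mm²); Taking the union: the 2 present regions are separate (no shared area or edge), so areas and boundary lengths simply add and each stays a separate island — area = 305.54 mm². So its area = 305.54 mm². Layer 153 is larger (305.54 vs 127.98 mm²).

layer 153 (z = 18.36 mm)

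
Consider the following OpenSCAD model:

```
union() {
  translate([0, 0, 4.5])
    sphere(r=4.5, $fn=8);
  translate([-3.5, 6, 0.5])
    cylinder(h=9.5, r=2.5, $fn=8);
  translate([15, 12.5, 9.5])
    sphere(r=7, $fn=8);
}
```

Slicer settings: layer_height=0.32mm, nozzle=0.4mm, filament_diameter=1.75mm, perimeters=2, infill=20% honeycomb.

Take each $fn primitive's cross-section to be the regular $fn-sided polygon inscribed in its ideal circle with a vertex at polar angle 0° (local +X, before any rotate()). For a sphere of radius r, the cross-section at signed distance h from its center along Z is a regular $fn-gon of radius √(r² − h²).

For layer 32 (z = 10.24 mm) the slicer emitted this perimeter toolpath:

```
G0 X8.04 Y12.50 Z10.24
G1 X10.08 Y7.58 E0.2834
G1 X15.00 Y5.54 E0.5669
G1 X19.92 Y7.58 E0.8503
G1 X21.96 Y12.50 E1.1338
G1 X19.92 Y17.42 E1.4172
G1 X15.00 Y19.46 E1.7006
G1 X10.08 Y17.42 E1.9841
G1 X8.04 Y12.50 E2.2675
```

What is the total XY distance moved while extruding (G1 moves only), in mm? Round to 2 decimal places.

42.61 mm

Sum the Euclidean lengths of each G1 segment: total = 42.61 mm.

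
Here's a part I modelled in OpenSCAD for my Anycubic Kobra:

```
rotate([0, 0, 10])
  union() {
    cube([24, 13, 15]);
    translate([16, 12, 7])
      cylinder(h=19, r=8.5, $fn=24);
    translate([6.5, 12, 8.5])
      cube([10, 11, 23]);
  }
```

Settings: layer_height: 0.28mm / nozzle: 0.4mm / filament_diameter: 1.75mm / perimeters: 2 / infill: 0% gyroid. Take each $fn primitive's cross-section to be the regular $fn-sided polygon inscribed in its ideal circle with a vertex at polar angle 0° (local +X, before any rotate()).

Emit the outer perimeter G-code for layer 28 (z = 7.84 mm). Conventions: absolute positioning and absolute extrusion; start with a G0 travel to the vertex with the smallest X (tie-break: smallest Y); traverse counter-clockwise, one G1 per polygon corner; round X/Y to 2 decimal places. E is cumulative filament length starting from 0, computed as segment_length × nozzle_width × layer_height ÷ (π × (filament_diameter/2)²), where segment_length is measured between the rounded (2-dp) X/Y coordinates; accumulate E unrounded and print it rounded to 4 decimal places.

At z = 7.84 mm: the 24×13 cube contributes its full rectangle; the r=8.5 cylinder at (16, 12) contributes a regular 24-gon of circumradius 8.5; the cube at (6.5, 12) does not reach this height (z outside [8.5, 31.5]); Taking the union: the regions partially overlap (shared area 127.80 mm²), so overlapping operands fuse into one piece — 1 connected region; (whole slice rotated 10° about Z — lengths, areas and connectivity unchanged). The outline is a single polygon with 18 vertices. Extrusion per mm of travel: 0.4 × 0.28 / (π × 0.875²) = 0.046564. Accumulating E over each segment gives final E = 3.8328.

G0 X-2.26 Y12.80 Z7.84
G1 X0.00 Y0.00 E0.6052
G1 X23.64 Y4.17 E1.7230
G1 X22.02 Y13.32 E2.1557
G1 X22.14 Y13.86 E2.1815
G1 X22.04 Y16.07 E2.2845
G1 X21.38 Y18.19 E2.3879
G1 X20.18 Y20.06 E2.4913
G1 X18.55 Y21.56 E2.5945
G1 X16.58 Y22.58 E2.6978
G1 X14.41 Y23.06 E2.8013
G1 X12.20 Y22.97 E2.9042
G1 X10.08 Y22.30 E3.0078
G1 X8.21 Y21.11 E3.1110
G1 X6.71 Y19.47 E3.2145
G1 X5.69 Y17.50 E3.3178
G1 X5.21 Y15.34 E3.4208
G1 X5.26 Y14.13 E3.4772
G1 X-2.26 Y12.80 E3.8328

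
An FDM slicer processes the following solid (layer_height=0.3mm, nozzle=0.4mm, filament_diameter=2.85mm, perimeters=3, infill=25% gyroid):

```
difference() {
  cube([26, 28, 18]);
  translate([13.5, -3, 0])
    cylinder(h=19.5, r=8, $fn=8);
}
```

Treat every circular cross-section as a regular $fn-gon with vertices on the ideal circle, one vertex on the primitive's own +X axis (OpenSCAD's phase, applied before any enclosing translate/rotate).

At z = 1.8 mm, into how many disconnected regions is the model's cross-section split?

At z = 1.8 mm: the cube (footprint 26×28) is included at this height; the r=8 cylinder at (13.5, -3) gives a regular 8-gon of circumradius 8 (constant along its height); After the difference (first − rest): starting from the 26×28 cube, the r=8 cylinder at (13.5, -3) partially overlaps it — only the 46.24 mm² overlap (of its 181.02 mm²) is removed, clipping the outline — 1 connected region. The result has 1 disconnected region.

1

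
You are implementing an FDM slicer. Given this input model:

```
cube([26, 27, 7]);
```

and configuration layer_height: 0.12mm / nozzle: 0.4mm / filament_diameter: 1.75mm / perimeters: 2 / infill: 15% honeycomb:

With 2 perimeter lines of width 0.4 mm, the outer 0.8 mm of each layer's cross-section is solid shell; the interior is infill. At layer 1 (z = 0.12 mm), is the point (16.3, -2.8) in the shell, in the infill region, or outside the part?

At z = 0.12 mm: the cube (footprint 26×27) is included at this height. Overall, the cross-section is a single solid region. The nearest boundary edge runs (0.00, 0.00)→(26.00, 0.00); distance from the point to it = 2.80 mm. The point is not inside any of the regions above, so it lies outside the cross-section (2.80 mm from the nearest boundary).

outside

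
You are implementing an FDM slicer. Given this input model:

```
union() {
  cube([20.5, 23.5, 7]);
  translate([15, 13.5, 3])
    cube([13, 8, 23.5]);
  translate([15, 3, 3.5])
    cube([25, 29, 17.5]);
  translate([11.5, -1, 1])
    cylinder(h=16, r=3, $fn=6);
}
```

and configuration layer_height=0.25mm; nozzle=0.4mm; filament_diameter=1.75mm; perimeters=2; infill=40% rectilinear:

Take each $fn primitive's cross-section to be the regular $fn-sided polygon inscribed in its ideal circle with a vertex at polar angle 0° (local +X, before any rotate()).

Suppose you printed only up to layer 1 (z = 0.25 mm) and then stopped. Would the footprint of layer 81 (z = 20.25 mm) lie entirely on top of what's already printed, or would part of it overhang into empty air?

part overhangs

Compare the two slices. At z = 0.25: the 20.5×23.5 cube contributes its full rectangle (area 481.75 mm²); the cube at (15, 13.5) does not reach this height (z outside [3, 26.5]); the cube at (15, 3) is not intersected at this z (z outside [3.5, 21]); the cylinder at (11.5, -1) is not intersected at this z (z outside [1, 17]); Combining (union): only the 20.5×23.5 cube is present, so the union is just that shape — area = 481.75 mm². At z = 20.25: the cube is not intersected at this z (z outside [0, 7]); the 13×8 cube at (15, 13.5) contributes its full rectangle (area 104.00 mm²); the 25×29 cube at (15, 3) contributes its full rectangle (area 725.00 mm²); the cylinder at (11.5, -1) does not reach this height (z outside [1, 17]); Combining (union): the 13×8 cube at (15, 13.5) lies entirely inside the 25×29 cube at (15, 3), so the union is just the 25×29 cube at (15, 3) — area = 725.00 mm². Checking containment: at z = 20.25 the cross-section extends beyond the z = 0.25 cross-section by about 612.25 mm².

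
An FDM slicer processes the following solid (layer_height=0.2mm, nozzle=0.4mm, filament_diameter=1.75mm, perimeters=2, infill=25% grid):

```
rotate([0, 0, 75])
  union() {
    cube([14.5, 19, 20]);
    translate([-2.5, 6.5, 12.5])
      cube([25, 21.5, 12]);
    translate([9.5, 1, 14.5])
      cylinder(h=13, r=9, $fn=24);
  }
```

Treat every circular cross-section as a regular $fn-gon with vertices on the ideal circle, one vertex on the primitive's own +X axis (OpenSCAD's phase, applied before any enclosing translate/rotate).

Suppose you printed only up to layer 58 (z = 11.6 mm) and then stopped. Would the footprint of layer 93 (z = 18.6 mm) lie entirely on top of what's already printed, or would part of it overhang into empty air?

part overhangs

Compare the two slices. At z = 11.6: the 14.5×19 cube contributes its full rectangle (area 275.50 mm²); the cube at (-2.5, 6.5) is not intersected at this z (z outside [12.5, 24.5]); the cylinder at (9.5, 1) is not intersected at this z (z outside [14.5, 27.5]); Combining (union): only the 14.5×19 cube is present, so the union is just that shape — area = 275.50 mm²; (whole slice rotated 75° about Z — lengths, areas and connectivity unchanged). At z = 18.6: the cube is present — its section is the full 14.5×19 rectangle (area 275.50 mm²); the 25×21.5 cube at (-2.5, 6.5) contributes its full rectangle (area 537.50 mm²); the cylinder at (9.5, 1): section is a regular 24-gon, circumradius r=9 (area = (24/2)·9.000²·sin(360°/24) = 251.57 mm²); Combining (union): the regions partially overlap — summed areas 1064.57 mm² minus the doubly-counted overlap 302.56 mm² gives 762.01 mm² — area = 762.01 mm²; (whole slice rotated 75° about Z — lengths, areas and connectivity unchanged). Checking containment: at z = 18.6 the cross-section extends beyond the z = 11.6 cross-section by about 486.51 mm².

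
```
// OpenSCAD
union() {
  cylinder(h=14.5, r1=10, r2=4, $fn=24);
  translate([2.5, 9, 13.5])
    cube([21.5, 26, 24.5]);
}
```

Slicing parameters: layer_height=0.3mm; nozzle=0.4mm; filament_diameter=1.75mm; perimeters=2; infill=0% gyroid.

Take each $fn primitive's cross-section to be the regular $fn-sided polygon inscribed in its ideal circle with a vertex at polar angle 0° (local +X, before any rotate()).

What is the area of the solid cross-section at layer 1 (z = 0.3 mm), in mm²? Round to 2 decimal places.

302.92 mm²

At z = 0.3 mm: the cone (r1=10→r2=4) has section circumradius 9.876 here — a regular 24-gon (area = (24/2)·9.876²·sin(360°/24) = 302.92 mm²); the cube at (2.5, 9) is not intersected at this z (z outside [13.5, 38]); Taking the union: only the cone is present, so the union is just that shape — area = 302.92 mm². Overall, the cross-section is a single solid region. Net area = 302.92 mm².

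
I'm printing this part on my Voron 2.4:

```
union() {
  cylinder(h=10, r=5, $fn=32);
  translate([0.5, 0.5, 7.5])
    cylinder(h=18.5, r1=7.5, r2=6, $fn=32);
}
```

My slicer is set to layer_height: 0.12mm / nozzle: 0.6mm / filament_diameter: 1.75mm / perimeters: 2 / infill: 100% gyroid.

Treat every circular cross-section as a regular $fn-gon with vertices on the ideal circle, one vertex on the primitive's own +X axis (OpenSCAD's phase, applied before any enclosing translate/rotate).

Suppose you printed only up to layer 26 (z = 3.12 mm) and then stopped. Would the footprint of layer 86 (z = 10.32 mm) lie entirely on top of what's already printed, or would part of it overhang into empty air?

part overhangs

Compare the two slices. At z = 3.12: the r=5 cylinder gives a regular 32-gon of circumradius 5 (constant along its height) (area = (32/2)·5.000²·sin(360°/32) = 78.04 mm²); the cone at (0.5, 0.5) is absent (z outside [7.5, 26]); Taking the union: only the r=5 cylinder is present, so the union is just that shape — area = 78.04 mm². At z = 10.32: the cylinder is absent (z outside [0, 10]); the cone at (0.5, 0.5): at t=0.152 of its height the radius interpolates to r₁+(r₂−r₁)t = 7.271, giving a regular 32-gon of that circumradius (area = (32/2)·7.271²·sin(360°/32) = 165.04 mm²); Combining (union): only the cone at (0.5, 0.5) is present, so the union is just that shape — area = 165.04 mm². Checking containment: at z = 10.32 the cross-section extends beyond the z = 3.12 cross-section by about 87.00 mm².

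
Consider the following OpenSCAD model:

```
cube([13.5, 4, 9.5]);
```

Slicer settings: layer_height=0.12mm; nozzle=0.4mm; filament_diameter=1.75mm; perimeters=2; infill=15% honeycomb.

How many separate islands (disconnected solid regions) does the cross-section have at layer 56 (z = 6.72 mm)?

1

At z = 6.72 mm: the cube (footprint 13.5×4) is included at this height. Overall, the cross-section is a single solid region. Island count = 1.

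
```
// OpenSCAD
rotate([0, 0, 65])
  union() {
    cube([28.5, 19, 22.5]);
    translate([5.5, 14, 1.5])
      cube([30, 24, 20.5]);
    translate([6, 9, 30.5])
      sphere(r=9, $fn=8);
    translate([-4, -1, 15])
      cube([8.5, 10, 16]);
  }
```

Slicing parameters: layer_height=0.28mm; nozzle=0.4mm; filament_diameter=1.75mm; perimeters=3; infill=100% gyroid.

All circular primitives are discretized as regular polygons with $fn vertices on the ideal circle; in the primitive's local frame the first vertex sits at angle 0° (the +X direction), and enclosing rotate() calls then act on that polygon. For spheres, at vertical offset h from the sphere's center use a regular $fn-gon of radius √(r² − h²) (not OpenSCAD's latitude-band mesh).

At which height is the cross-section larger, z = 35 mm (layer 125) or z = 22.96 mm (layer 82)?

layer 125 (z = 35 mm)

Layer 125 (z = 35): the cube does not reach this height (z outside [0, 22.5]); the cube at (5.5, 14) is absent (z outside [1.5, 22]); the r=9 sphere at (6, 9) contributes a regular 8-gon of circumradius √(9²−4.5²) = 7.794 (area = (8/2)·7.794²·sin(360°/8) = 171.83 mm²); the cube at (-4, -1) is not intersected at this z (z outside [15, 31]); Taking the union: only the r=9 sphere at (6, 9) is present, so the union is just that shape — area = 171.83 mm²; (rotated 65° about Z; rotation is an isometry so areas/perimeters/island counts are preserved). So its area = 171.83 mm². Layer 82 (z = 22.96): the cube does not reach this height (z outside [0, 22.5]); the cube at (5.5, 14) does not reach this height (z outside [1.5, 22]); the r=9 sphere at (6, 9) contributes a regular 8-gon of circumradius √(9²−7.54²) = 4.914 (area = (8/2)·4.914²·sin(360°/8) = 68.30 mm²); the cube at (-4, -1) (footprint 8.5×10) is included at this height (area 85.00 mm²); Combining (union): the regions partially overlap — summed areas 153.30 mm² minus the doubly-counted overlap 10.17 mm² gives 143.13 mm² — area = 143.13 mm²; (rotated 65° about Z; rotation is an isometry so areas/perimeters/island counts are preserved). So its area = 143.13 mm². Layer 125 is larger (171.83 vs 143.13 mm²).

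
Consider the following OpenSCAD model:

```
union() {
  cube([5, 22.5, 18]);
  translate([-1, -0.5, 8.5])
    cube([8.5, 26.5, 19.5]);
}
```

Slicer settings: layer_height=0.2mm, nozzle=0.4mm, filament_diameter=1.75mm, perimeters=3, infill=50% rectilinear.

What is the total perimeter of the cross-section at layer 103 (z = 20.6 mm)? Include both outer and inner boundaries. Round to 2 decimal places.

70.00 mm

At z = 20.6 mm: the cube does not reach this height (z outside [0, 18]); the cube at (-1, -0.5) (footprint 8.5×26.5) is included at this height (perimeter 70.00 mm); Merging all regions: only the 8.5×26.5 cube at (-1, -0.5) is present, so the union is just that shape — boundary = 70.00 mm. Overall, the cross-section is a single solid region. Total boundary length (outer) = 70.00 mm.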